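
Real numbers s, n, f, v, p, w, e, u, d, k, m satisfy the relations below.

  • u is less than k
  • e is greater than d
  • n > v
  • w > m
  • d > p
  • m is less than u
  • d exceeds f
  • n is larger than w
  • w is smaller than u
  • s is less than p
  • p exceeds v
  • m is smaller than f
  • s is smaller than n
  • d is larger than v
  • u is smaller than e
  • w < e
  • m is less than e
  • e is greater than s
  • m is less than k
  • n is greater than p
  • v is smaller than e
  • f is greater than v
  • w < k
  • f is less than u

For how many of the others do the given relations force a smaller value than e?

From e the given relations immediately reach v, m, s, w, d, u.
From those, f, p — 8 in total.
Nothing else is reachable below e; 8 in all.

8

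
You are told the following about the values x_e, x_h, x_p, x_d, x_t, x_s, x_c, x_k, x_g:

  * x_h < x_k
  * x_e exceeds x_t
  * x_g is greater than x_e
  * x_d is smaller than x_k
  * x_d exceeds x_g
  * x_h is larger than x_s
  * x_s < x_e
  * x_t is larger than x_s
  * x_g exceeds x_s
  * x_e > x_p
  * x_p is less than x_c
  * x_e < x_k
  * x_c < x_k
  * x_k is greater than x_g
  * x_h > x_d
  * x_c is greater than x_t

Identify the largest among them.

x_k

x_s is not greatest since x_s < x_t; x_t is not greatest since x_t < x_c; x_p is not greatest since x_p < x_c; x_e is not greatest since x_e < x_k; x_g is not greatest since x_g < x_d; x_d is not greatest since x_d < x_k; x_h is not greatest since x_h < x_k; x_c is not greatest since x_c < x_k.
Only x_k has nothing above it, so x_k is the largest.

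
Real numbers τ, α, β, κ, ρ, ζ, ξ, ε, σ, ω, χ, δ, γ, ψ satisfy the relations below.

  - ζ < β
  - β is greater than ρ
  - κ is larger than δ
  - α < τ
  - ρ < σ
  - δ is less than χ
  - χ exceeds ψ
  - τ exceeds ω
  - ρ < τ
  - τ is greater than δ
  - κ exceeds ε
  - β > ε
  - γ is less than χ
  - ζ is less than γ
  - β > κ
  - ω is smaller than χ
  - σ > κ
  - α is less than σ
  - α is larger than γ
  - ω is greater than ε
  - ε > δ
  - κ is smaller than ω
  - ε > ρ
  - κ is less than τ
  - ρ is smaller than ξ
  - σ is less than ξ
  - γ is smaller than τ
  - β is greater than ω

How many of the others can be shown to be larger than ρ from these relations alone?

Directly above ρ: ε, σ, τ, β, ξ.
One step further: κ, ω (7 so far).
One step further: χ (8 so far).
No other element is forced above ρ by the given relations, so the count is 8.

8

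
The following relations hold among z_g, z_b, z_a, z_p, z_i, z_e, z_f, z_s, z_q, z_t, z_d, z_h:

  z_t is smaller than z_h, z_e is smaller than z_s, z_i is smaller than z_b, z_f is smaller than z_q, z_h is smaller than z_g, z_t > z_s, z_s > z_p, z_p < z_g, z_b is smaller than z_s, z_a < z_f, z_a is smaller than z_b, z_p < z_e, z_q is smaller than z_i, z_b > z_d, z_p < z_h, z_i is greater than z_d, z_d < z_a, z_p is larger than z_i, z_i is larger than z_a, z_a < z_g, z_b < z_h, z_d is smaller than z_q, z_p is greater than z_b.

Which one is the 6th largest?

z_p

Piecing the relations together gives one ordering: z_d < z_a < z_f < z_q < z_i < z_b < z_p < z_e < z_s < z_t < z_h < z_g.
The 6th largest is z_p.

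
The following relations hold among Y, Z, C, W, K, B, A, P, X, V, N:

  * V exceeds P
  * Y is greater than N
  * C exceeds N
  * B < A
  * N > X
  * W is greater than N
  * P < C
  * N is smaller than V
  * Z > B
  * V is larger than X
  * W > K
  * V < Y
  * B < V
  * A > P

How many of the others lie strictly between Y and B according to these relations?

1

Chaining upward from B reaches: V, Z, A.
Chaining downward from Y reaches: P, X, N, V.
Strictly between B and Y are those in both lists: V — 1 element.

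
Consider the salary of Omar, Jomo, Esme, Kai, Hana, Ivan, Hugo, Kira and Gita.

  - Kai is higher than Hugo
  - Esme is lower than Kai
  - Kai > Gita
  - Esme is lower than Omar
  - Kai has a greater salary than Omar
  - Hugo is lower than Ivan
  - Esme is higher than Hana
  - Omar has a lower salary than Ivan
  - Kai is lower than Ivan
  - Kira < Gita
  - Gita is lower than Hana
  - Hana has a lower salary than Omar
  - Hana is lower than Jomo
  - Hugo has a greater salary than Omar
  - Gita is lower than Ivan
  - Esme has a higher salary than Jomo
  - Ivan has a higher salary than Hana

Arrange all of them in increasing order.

The consecutive links are each given: Kira < Gita; Gita < Hana; Hana < Jomo; Jomo < Esme; Esme < Omar; Omar < Hugo; Hugo < Kai; Kai < Ivan.

Kira < Gita < Hana < Jomo < Esme < Omar < Hugo < Kai < Ivan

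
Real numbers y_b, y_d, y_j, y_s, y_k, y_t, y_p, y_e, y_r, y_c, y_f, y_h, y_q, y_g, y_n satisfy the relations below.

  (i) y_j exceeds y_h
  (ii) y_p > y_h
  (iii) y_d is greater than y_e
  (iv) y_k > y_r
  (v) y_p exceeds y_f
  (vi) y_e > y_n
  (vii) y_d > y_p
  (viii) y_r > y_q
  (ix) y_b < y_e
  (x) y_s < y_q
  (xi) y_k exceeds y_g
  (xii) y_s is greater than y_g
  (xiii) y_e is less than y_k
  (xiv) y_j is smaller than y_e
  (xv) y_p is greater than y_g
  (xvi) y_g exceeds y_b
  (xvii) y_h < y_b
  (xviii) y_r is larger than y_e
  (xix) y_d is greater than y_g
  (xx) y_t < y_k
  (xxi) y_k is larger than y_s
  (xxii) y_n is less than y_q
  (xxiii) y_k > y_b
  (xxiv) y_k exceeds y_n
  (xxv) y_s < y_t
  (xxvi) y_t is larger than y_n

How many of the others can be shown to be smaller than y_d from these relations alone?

The elements the relations force below y_d are y_h, y_b, y_f, y_n, y_g, y_p, y_j, y_e — no chain reaches any other.
That is 8.

8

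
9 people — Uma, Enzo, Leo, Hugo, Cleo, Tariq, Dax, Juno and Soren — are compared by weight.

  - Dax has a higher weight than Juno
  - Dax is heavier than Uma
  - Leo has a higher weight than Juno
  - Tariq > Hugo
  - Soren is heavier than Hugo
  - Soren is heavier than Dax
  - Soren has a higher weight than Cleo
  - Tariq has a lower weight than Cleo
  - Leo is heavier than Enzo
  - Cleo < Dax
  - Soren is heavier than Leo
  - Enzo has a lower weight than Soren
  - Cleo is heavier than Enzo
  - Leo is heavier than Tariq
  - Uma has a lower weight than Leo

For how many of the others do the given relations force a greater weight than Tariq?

The elements the relations force above Tariq are Leo, Cleo, Dax, Soren — no chain reaches any other.
That is 4.

4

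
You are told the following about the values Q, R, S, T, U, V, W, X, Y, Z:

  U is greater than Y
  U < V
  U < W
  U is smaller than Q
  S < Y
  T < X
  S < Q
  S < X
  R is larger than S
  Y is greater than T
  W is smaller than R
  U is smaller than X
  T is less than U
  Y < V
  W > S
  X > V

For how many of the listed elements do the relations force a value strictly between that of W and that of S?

2

Chaining upward from S reaches: Y, U, V, X, R, Q.
Chaining downward from W reaches: T, Y, U.
Strictly between S and W are those in both lists: Y, U — 2 elements.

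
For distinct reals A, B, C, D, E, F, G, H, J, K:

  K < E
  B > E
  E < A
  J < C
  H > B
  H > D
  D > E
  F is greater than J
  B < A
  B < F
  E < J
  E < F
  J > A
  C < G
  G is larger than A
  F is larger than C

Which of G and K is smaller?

Chaining the given relations: K < E < B < A < J < C < G.
So K < G; K is the smaller of the two.

K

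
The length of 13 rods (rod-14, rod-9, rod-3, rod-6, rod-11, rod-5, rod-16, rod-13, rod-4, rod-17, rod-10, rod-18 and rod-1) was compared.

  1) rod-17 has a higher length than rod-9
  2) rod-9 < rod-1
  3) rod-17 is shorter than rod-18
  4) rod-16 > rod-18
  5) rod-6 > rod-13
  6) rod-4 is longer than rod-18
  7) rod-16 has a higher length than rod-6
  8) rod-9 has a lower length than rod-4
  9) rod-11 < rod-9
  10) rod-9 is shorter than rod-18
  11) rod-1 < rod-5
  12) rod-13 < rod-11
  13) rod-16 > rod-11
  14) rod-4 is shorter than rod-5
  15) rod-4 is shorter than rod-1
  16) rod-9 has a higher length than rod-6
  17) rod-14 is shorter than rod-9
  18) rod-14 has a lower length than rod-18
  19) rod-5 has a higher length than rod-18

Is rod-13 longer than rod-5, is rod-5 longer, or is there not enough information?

rod-5

rod-13 < rod-11 < rod-9 < rod-17 < rod-18 < rod-4 < rod-1 < rod-5, by transitivity through rod-11, rod-9, rod-17, rod-18, rod-4, rod-1.
So rod-5 is longer.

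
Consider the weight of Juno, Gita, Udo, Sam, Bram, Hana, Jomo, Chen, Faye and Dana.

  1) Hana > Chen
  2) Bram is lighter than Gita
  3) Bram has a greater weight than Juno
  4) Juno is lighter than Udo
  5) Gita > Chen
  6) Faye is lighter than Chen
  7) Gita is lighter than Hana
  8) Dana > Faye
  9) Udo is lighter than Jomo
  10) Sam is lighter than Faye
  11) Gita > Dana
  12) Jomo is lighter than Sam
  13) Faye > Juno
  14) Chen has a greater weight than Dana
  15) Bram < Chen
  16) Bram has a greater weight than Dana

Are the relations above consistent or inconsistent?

consistent

The single ordering Juno < Udo < Jomo < Sam < Faye < Dana < Bram < Chen < Gita < Hana satisfies every listed relation, so no contradiction arises.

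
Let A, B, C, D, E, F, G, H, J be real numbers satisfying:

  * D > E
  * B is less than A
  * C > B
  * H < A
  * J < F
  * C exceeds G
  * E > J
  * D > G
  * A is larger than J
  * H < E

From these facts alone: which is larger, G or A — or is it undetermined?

undetermined

Following every chain through G: above G we get D, C.
A is not reached, and no chain runs the other way from A to G.
So the given relations leave the order of G and A undetermined.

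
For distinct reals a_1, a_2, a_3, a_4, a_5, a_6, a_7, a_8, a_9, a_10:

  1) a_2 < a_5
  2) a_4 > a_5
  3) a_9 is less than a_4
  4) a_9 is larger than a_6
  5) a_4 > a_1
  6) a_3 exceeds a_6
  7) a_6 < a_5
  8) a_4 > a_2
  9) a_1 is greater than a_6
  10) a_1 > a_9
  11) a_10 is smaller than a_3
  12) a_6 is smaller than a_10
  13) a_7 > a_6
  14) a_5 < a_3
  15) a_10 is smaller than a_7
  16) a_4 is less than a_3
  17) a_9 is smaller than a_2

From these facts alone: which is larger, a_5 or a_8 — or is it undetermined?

undetermined

Following every chain through a_5: above a_5 we get a_4, a_3; below a_5 we get a_6, a_9, a_2.
a_8 is not reached, and no chain runs the other way from a_8 to a_5.
So the given relations leave the order of a_5 and a_8 undetermined.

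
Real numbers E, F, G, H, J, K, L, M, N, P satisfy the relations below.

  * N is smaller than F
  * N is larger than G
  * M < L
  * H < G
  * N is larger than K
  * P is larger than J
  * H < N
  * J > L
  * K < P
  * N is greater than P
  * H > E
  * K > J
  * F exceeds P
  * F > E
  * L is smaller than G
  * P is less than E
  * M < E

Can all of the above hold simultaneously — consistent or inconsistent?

Every relation is compatible with M < L < J < K < P < E < H < G < N < F; the set is consistent.

consistent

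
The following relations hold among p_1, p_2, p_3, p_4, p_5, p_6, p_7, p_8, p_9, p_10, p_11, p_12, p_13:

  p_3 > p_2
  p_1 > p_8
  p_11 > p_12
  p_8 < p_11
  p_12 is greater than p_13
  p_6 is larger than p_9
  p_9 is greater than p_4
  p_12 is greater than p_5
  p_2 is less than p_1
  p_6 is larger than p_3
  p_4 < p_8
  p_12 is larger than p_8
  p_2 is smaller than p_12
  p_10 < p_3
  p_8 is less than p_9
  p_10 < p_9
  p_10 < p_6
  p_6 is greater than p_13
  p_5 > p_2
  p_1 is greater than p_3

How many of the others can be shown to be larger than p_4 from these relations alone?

6

Directly above p_4: p_8, p_9.
One step further: p_1, p_12, p_6, p_11 (6 so far).
Nothing else is reachable above p_4; 6 in all.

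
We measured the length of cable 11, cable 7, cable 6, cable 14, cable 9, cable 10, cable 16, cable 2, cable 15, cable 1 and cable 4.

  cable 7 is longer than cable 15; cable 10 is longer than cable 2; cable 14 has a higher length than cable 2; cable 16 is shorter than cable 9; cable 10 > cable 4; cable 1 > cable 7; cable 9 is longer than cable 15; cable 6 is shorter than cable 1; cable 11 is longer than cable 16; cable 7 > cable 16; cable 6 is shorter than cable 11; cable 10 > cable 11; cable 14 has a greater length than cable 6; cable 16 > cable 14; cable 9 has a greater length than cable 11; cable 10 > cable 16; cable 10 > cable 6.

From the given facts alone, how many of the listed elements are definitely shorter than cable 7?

5

Directly below cable 7: cable 15, cable 16.
One step further: cable 14 (3 so far).
One step further: cable 6, cable 2 (5 so far).
Nothing else is reachable below cable 7; 5 in all.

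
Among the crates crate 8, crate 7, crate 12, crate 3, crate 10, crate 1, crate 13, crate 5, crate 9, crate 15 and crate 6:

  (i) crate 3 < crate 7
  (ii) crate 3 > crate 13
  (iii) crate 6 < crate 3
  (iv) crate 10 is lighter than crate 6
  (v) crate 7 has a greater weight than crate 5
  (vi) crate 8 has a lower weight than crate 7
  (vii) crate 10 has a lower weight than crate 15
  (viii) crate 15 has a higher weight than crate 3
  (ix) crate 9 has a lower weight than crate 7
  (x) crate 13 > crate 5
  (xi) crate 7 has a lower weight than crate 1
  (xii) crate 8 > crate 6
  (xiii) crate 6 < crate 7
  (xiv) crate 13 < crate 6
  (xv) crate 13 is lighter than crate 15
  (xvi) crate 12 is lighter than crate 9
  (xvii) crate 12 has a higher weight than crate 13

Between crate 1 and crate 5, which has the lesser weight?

Link the given pairs in sequence: crate 5 < crate 13; crate 13 < crate 12; crate 12 < crate 9; crate 9 < crate 7; crate 7 < crate 1.
Together: crate 5 < crate 13 < crate 12 < crate 9 < crate 7 < crate 1.
So crate 5 < crate 1; crate 5 is the lighter of the two.

crate 5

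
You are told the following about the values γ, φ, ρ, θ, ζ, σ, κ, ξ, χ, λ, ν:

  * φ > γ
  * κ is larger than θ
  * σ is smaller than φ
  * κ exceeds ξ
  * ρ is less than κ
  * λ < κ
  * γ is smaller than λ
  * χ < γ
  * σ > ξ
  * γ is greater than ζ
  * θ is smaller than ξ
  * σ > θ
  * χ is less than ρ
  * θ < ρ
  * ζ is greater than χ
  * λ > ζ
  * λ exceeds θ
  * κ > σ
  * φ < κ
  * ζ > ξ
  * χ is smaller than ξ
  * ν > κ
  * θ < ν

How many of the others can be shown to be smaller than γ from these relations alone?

The elements the relations force below γ are χ, θ, ξ, ζ — no chain reaches any other.
That is 4.

4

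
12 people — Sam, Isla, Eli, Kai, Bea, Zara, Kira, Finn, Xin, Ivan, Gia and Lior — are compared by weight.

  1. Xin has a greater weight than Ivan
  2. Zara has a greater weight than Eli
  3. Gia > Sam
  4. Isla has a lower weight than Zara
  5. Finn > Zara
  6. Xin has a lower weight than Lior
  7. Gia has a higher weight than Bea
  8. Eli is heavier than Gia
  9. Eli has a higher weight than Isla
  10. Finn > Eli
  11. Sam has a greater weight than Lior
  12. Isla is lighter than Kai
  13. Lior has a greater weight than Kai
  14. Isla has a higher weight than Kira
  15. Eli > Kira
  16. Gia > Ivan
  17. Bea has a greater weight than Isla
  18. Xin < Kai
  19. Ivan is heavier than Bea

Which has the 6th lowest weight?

Kai

Chaining the given pairs: Kira < Isla < Bea < Ivan < Xin < Kai < Lior < Sam < Gia < Eli < Zara < Finn.
Counting 6 from the smallest end gives Kai.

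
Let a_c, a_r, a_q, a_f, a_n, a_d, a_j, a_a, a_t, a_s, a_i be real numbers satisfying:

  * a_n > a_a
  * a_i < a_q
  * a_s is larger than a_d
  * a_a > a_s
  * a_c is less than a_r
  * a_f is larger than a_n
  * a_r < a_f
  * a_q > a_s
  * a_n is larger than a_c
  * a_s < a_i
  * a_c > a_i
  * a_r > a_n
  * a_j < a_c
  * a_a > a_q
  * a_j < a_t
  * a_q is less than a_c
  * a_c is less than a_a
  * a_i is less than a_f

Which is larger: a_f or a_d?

a_f

Chaining the given relations: a_d < a_s < a_q < a_c < a_a < a_n < a_r < a_f.
So a_d < a_f; a_f is the larger of the two.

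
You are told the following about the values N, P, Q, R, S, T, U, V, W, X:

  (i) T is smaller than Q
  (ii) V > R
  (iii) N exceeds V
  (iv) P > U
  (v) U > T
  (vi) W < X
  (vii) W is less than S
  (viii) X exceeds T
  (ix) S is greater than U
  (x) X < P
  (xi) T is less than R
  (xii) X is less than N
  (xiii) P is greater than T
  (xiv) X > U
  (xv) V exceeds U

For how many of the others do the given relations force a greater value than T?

8

Directly above T: U, X, R, Q, P.
One step further: V, N, S (8 so far).
No other element is forced above T by the given relations, so the count is 8.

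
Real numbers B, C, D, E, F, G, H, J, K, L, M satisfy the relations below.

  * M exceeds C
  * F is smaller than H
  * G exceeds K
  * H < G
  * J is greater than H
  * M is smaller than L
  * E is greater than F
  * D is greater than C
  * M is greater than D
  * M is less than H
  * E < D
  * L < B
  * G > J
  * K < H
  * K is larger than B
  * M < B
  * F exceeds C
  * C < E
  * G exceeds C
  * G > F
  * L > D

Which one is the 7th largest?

M

Chaining the given pairs: C < F < E < D < M < L < B < K < H < J < G.
Counting 7 from the largest end gives M.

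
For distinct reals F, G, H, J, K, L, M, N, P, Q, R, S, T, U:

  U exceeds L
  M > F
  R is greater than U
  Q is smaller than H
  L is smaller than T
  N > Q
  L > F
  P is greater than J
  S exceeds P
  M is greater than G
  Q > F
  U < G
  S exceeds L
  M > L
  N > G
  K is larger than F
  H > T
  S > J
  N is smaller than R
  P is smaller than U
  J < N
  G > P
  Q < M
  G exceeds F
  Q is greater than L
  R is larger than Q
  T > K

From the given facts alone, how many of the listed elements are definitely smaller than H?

Directly below H: Q, T.
One step further: F, K, L (5 so far).
No other element is forced below H by the given relations, so the count is 5.

5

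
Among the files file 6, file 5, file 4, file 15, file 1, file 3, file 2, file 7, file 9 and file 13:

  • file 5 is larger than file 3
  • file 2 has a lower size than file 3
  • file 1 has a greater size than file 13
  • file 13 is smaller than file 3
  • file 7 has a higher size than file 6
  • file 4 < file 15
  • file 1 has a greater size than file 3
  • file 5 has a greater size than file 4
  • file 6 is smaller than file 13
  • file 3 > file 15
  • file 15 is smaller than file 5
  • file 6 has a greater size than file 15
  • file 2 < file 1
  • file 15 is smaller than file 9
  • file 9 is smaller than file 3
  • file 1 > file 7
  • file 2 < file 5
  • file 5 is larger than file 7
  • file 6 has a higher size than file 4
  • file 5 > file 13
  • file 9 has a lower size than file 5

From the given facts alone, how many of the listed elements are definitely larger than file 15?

The elements the relations force above file 15 are file 9, file 6, file 13, file 3, file 7, file 1, file 5 — no chain reaches any other.
That is 7.

7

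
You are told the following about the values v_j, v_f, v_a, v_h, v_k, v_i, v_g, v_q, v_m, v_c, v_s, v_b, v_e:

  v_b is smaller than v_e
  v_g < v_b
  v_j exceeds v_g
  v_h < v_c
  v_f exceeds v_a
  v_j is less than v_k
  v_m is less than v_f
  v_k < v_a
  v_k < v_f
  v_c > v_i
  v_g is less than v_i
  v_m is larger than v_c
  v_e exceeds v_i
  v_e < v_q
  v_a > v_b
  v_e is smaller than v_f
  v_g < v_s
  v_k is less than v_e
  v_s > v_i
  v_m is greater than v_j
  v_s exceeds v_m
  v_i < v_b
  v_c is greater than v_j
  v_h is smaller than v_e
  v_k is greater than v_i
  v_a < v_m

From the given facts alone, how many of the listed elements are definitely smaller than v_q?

7

Directly below v_q: v_e.
One step further: v_h, v_i, v_b, v_k (5 so far).
One step further: v_g, v_j (7 so far).
No other element is forced below v_q by the given relations, so the count is 7.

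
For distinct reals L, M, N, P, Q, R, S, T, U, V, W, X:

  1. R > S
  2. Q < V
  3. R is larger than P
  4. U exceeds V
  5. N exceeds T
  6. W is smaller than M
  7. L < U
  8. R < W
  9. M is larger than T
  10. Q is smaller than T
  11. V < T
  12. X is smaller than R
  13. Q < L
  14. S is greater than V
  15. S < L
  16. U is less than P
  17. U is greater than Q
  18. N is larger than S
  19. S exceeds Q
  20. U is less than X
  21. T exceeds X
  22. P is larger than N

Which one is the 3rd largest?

Piecing the relations together gives one ordering: Q < V < S < L < U < X < T < N < P < R < W < M.
The 3rd largest is R.

R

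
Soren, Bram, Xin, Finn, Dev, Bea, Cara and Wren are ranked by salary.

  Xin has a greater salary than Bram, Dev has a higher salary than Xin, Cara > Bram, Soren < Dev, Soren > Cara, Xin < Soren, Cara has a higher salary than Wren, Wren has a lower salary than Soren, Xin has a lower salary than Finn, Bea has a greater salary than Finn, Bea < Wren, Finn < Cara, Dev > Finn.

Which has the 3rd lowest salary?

Chaining the given pairs: Bram < Xin < Finn < Bea < Wren < Cara < Soren < Dev.
Counting 3 from the smallest end gives Finn.

Finn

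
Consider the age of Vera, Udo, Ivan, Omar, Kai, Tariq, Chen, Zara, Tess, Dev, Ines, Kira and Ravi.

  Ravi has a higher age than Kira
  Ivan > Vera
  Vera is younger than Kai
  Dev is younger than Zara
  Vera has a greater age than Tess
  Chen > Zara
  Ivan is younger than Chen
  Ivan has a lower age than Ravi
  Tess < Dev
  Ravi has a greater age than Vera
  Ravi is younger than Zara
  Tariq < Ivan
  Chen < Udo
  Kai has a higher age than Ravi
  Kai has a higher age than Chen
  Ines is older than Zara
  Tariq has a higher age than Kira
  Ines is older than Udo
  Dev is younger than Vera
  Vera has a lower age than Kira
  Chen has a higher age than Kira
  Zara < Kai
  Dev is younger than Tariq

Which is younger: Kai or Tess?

Tess

Following the relations from Tess: Tess < Dev < Vera < Kira < Tariq < Ivan < Ravi < Zara < Chen < Kai.
So Tess < Kai; Tess is the younger of the two.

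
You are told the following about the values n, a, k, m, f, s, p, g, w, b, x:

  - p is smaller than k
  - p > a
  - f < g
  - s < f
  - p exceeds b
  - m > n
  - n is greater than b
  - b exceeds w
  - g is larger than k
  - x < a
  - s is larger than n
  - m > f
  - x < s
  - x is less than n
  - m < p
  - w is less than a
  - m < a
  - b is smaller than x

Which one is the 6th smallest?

The consecutive relations fix a unique order: w < b < x < n < s < f < m < a < p < k < g.
Counting 6 from the smallest end gives f.

f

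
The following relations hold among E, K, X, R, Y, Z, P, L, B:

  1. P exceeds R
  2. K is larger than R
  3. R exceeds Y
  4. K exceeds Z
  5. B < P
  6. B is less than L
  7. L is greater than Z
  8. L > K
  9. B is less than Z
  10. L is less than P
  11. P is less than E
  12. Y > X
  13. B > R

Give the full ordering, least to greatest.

X < Y < R < B < Z < K < L < P < E

Each adjacent pair is fixed by a given relation: X < Y; Y < R; R < B; B < Z; Z < K; K < L; L < P; P < E. Chaining them end to end gives the full order.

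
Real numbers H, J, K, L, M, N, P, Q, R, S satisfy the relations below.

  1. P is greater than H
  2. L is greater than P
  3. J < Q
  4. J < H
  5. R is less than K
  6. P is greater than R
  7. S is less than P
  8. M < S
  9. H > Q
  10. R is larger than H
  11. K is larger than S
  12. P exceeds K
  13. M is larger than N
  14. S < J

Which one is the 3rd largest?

The consecutive relations fix a unique order: N < M < S < J < Q < H < R < K < P < L.
The 3rd largest is K.

K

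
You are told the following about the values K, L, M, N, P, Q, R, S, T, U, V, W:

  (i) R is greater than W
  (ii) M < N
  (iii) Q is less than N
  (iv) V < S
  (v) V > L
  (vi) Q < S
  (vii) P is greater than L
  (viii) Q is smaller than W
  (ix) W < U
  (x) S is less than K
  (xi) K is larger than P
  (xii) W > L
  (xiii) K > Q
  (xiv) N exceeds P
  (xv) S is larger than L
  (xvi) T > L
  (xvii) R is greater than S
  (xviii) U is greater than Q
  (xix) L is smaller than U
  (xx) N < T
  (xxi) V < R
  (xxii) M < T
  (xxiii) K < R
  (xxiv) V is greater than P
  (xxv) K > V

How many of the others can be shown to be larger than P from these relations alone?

6

From P the given relations immediately reach V, K, N.
From those, S, T, R — 6 in total.
Nothing else is reachable above P; 6 in all.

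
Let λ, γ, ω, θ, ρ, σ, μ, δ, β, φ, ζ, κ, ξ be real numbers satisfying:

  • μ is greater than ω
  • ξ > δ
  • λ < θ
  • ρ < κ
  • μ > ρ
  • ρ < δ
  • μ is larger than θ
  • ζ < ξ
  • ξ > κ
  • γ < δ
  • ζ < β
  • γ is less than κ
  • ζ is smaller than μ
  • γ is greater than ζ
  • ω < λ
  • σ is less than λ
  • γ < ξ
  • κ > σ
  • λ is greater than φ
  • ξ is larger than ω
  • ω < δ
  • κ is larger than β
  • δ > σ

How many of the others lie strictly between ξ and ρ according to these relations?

The relations place ρ below ξ. An element lies strictly between them when it is forced above ρ and also forced below ξ.
Above ρ: {μ, δ, κ}. Below ξ: {ζ, σ, γ, ω, β, δ, κ}.
Intersection: {δ, κ} — 2.

2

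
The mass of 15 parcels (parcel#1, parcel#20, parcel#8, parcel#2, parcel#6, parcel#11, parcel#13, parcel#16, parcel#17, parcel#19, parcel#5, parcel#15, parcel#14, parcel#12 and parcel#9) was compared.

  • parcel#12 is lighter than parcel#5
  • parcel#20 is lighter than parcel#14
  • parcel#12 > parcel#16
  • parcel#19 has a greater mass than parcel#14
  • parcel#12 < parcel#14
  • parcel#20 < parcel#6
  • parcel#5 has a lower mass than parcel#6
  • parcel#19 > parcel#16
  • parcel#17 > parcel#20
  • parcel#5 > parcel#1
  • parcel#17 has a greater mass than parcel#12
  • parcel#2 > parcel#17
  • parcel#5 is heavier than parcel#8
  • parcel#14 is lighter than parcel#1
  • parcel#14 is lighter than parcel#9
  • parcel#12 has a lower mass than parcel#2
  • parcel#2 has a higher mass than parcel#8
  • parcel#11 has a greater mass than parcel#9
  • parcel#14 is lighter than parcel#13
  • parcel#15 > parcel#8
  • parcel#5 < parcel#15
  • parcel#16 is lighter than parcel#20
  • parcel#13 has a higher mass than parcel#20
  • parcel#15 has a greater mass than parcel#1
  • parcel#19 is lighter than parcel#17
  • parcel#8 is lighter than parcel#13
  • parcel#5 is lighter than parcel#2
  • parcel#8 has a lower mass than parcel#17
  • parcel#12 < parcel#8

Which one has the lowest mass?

parcel#12 is not least since parcel#16 < parcel#12; parcel#20 is not least since parcel#16 < parcel#20; parcel#14 is not least since parcel#12 < parcel#14; parcel#8 is not least since parcel#12 < parcel#8; parcel#1 is not least since parcel#14 < parcel#1; parcel#5 is not least since parcel#8 < parcel#5; parcel#19 is not least since parcel#14 < parcel#19; parcel#9 is not least since parcel#14 < parcel#9; parcel#17 is not least since parcel#8 < parcel#17; parcel#15 is not least since parcel#1 < parcel#15; parcel#6 is not least since parcel#20 < parcel#6; parcel#11 is not least since parcel#9 < parcel#11; parcel#13 is not least since parcel#14 < parcel#13; parcel#2 is not least since parcel#17 < parcel#2.
Only parcel#16 has nothing below it, so parcel#16 is the lowest mass.

parcel#16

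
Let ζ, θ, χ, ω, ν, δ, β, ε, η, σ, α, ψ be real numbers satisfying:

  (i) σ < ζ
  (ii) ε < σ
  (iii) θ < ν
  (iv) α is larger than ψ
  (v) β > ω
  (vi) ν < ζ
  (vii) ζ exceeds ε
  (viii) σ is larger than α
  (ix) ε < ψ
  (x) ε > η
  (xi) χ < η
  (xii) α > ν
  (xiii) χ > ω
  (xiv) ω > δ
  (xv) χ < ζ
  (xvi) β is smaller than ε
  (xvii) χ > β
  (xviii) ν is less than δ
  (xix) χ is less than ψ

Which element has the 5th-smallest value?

Chaining the given pairs: θ < ν < δ < ω < β < χ < η < ε < ψ < α < σ < ζ.
Counting 5 from the smallest end gives β.

β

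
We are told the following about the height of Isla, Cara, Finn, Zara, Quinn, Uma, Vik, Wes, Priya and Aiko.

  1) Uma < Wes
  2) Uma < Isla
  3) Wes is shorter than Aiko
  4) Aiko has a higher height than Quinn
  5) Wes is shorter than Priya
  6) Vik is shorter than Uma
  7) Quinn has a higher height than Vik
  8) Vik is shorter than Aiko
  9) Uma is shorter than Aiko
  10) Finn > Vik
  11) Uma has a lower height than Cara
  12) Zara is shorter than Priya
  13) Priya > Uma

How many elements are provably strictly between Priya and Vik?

2

Chaining upward from Vik reaches: Quinn, Uma, Finn, Isla, Wes, Aiko, Cara.
Chaining downward from Priya reaches: Uma, Wes, Zara.
Strictly between Vik and Priya are those in both lists: Uma, Wes — 2 elements.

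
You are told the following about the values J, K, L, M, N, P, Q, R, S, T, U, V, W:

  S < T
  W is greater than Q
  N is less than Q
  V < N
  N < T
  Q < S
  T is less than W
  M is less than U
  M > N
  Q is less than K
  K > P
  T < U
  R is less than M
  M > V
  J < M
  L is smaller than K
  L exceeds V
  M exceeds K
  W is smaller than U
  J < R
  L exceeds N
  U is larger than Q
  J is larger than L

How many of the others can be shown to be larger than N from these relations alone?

10

Directly above N: L, Q, T, M.
One step further: S, K, J, W, U (9 so far).
One step further: R (10 so far).
Nothing else is reachable above N; 10 in all.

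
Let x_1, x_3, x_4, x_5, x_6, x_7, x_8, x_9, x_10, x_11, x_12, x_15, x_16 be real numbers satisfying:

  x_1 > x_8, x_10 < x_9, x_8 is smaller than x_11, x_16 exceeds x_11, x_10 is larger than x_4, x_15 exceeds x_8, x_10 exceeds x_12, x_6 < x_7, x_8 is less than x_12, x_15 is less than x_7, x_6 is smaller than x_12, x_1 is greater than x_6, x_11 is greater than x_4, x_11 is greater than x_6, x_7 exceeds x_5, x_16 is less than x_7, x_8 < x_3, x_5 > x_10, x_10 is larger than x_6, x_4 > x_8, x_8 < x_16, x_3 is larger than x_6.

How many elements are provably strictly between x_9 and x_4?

The relations place x_4 below x_9. An element lies strictly between them when it is forced above x_4 and also forced below x_9.
Above x_4: {x_11, x_10, x_16, x_5, x_7}. Below x_9: {x_8, x_6, x_12, x_10}.
Intersection: {x_10} — 1.

1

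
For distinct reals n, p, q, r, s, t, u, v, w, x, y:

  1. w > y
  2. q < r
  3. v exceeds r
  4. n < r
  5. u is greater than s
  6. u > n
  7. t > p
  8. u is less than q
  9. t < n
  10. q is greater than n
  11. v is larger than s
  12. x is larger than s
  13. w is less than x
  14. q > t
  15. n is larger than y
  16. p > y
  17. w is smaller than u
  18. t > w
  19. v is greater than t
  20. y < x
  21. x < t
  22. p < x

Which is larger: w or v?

v

w < x and x < t give w < t.
With t < n: w < x < t < n.
With n < u: w < x < t < n < u.
Then u < q extends the chain to q.
With q < r: w < x < t < n < u < q < r.
With r < v: w < x < t < n < u < q < r < v.
So w < v; v is the larger of the two.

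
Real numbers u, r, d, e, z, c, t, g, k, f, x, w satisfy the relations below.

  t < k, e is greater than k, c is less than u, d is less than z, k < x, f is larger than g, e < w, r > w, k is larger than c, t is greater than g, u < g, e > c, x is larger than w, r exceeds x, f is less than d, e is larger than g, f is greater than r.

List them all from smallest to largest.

Nothing is placed below c, so it is least; from there c < u; u < g; g < t; t < k; k < e; e < w; w < x; x < r; r < f; f < d; d < z, each given directly.

c < u < g < t < k < e < w < x < r < f < d < z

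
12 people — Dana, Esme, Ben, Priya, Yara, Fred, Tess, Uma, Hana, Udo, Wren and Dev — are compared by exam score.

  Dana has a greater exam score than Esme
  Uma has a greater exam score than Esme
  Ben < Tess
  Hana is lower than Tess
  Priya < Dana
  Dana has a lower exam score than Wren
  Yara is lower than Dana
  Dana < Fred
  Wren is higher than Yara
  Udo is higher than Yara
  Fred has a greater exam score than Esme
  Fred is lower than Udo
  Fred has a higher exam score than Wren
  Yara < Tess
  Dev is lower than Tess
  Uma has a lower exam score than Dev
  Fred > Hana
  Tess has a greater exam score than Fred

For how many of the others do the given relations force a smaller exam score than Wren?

4

The elements the relations force below Wren are Esme, Yara, Priya, Dana — no chain reaches any other.
That is 4.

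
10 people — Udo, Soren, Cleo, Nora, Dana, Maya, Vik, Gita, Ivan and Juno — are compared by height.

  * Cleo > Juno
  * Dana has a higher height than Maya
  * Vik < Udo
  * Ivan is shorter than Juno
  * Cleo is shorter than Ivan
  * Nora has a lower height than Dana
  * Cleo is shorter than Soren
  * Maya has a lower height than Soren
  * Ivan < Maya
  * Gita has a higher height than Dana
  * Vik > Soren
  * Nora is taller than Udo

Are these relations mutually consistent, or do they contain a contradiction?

Chaining the given relations yields Juno < Cleo < Ivan, so Juno < Ivan. But one relation states Ivan < Juno. These cannot both hold.

inconsistent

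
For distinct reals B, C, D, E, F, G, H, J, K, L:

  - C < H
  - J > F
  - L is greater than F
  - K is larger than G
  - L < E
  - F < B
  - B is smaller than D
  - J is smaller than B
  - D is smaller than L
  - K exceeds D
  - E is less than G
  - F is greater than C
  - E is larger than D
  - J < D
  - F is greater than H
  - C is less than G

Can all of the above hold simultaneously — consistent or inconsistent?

consistent

The single ordering C < H < F < J < B < D < L < E < G < K satisfies every listed relation, so no contradiction arises.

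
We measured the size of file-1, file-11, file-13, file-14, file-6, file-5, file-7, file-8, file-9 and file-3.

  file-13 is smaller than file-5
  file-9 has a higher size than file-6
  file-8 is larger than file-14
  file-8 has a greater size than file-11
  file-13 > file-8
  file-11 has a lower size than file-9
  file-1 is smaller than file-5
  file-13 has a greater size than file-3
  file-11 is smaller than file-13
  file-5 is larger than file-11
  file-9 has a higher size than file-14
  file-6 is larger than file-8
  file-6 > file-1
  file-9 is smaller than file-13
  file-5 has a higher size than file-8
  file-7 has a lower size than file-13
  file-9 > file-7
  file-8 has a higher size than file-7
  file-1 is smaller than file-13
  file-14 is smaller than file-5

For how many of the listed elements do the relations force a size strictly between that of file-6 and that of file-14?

1

The relations place file-14 below file-6. An element lies strictly between them when it is forced above file-14 and also forced below file-6.
Above file-14: {file-8, file-9, file-13, file-5}. Below file-6: {file-1, file-11, file-7, file-8}.
Intersection: {file-8} — 1.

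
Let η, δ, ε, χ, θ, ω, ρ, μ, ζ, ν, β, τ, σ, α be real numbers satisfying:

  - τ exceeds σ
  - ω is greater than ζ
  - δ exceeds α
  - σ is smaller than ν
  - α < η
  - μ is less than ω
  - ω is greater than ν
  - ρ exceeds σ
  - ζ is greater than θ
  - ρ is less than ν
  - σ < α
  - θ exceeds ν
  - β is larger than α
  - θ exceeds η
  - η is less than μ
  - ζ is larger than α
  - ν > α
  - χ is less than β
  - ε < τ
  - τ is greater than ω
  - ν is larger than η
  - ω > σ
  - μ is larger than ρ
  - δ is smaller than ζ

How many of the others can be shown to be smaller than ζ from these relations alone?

From ζ the given relations immediately reach α, δ, θ.
From those, σ, η, ν — 6 in total.
From those, ρ — 7 in total.
Nothing else is reachable below ζ; 7 in all.

7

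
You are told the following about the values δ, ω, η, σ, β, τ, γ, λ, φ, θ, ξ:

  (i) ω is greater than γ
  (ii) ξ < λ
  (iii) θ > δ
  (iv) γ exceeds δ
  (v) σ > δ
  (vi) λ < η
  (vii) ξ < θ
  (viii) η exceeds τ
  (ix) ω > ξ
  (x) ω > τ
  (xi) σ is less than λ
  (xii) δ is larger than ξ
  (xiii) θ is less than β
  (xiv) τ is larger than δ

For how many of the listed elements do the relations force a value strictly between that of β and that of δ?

Chaining upward from δ reaches: θ, τ, σ, λ, γ, ω, η.
Chaining downward from β reaches: ξ, θ.
Strictly between δ and β are those in both lists: θ — 1 element.

1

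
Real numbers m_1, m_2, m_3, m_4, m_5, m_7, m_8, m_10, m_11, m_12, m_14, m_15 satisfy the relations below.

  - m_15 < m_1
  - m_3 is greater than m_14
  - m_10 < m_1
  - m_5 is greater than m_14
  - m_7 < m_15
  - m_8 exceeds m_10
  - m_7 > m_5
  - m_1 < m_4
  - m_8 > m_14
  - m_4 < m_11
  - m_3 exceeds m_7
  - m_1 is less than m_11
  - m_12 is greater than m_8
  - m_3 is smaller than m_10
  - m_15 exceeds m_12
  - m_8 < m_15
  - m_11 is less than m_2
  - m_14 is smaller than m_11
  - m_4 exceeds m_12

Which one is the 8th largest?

m_10

Chaining the given pairs: m_14 < m_5 < m_7 < m_3 < m_10 < m_8 < m_12 < m_15 < m_1 < m_4 < m_11 < m_2.
Counting 8 from the largest end gives m_10.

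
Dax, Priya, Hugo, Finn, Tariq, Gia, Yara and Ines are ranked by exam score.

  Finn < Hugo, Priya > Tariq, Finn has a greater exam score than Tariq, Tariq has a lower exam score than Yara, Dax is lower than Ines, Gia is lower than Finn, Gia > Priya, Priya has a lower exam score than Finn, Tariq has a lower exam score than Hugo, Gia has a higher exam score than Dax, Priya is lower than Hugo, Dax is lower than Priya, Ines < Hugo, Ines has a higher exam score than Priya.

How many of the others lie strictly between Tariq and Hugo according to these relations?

Chaining upward from Tariq reaches: Priya, Ines, Gia, Finn, Yara.
Chaining downward from Hugo reaches: Dax, Priya, Ines, Gia, Finn.
Strictly between Tariq and Hugo are those in both lists: Priya, Ines, Gia, Finn — 4 elements.

4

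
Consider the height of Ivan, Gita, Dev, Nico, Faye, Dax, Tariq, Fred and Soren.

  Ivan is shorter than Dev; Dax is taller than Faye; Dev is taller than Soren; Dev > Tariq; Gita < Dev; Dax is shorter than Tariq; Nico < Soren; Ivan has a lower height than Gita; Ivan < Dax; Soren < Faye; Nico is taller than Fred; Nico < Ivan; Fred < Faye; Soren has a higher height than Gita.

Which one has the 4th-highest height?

Faye

Chaining the given pairs: Fred < Nico < Ivan < Gita < Soren < Faye < Dax < Tariq < Dev.
Counting 4 from the largest end gives Faye.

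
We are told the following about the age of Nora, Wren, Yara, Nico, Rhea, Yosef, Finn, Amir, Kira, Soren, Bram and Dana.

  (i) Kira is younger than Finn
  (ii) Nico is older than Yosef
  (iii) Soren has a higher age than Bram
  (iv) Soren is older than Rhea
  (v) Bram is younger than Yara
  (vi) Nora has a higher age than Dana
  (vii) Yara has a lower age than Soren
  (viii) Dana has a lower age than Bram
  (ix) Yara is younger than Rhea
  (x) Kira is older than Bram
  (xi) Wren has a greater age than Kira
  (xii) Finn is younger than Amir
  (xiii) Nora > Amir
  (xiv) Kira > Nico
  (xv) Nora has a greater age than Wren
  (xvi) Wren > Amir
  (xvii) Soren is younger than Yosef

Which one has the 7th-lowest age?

Chaining the given pairs: Dana < Bram < Yara < Rhea < Soren < Yosef < Nico < Kira < Finn < Amir < Wren < Nora.
The 7th smallest is Nico.

Nico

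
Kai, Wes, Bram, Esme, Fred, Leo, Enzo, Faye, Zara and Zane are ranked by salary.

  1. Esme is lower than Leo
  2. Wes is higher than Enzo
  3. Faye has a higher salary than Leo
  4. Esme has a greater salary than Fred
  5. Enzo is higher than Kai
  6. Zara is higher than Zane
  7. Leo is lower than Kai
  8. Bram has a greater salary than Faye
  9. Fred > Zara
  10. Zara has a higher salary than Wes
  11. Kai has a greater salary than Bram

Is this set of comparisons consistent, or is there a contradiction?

inconsistent

We have Wes < Zara stated directly, yet also Zara < Fred < Esme < Leo < Faye < Bram < Kai < Enzo < Wes by chaining the others — so Zara < Wes. Contradiction.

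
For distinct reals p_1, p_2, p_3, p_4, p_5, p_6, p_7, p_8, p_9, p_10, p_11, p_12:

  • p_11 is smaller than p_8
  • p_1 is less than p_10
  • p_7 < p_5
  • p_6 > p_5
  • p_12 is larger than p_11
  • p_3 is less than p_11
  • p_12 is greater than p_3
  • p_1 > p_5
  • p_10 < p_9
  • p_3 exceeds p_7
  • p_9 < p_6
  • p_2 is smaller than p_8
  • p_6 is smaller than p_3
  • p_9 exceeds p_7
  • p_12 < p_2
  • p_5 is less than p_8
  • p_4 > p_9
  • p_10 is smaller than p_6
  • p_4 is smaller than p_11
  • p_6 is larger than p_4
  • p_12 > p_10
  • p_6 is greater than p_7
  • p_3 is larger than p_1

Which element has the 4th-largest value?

The consecutive relations fix a unique order: p_7 < p_5 < p_1 < p_10 < p_9 < p_4 < p_6 < p_3 < p_11 < p_12 < p_2 < p_8.
The 4th largest is p_11.

p_11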